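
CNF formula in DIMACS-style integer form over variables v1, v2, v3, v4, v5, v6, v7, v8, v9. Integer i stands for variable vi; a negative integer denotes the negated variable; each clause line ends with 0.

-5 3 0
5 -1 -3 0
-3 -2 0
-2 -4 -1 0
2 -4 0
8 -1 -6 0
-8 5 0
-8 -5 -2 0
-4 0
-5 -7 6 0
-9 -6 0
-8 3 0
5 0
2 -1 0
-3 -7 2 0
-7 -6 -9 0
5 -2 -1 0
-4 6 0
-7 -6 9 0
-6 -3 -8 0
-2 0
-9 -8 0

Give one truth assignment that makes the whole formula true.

v1 = F, v2 = F, v3 = T, v4 = F, v5 = T, v6 = F, v7 = F, v8 = F, v9 = T

(!v4) is a unit clause, so v4 = False.
Unit propagation: (v5) forces v5 = True.
Unit propagation: (v3) forces v3 = True.
Unit propagation: (!v2) forces v2 = False.
Unit propagation: (!v1) forces v1 = False.
Unit propagation: (!v7) forces v7 = False.
v6 occurs only negated in the remaining clauses — set v6 = False.
v8 occurs only negated in the remaining clauses — set v8 = False.
v9 is now unconstrained; take v9 = True.
Every clause has at least one true literal under this assignment.
Check each clause:
  1. (v3 || !v5) — v3 is true.
  2. (!v3 || v5 || !v1) — v5 is true.
  3. (!v2 || !v3) — !v2 is true.
  4. (!v2 || !v4 || !v1) — !v4 is true.
  5. (!v4 || v2) — !v4 is true.
  6. (!v1 || v8 || !v6) — !v6 is true.
  7. (!v8 || v5) — !v8 is true.
  8. (!v2 || !v8 || !v5) — !v8 is true.
  9. (!v4) — !v4 is true.
  10. (!v7 || !v5 || v6) — !v7 is true.
  11. (!v9 || !v6) — !v6 is true.
  12. (!v8 || v3) — !v8 is true.
  13. (v5) — v5 is true.
  14. (v2 || !v1) — !v1 is true.
  15. (!v3 || v2 || !v7) — !v7 is true.
  16. (!v7 || !v9 || !v6) — !v7 is true.
  17. (v5 || !v1 || !v2) — v5 is true.
  18. (v6 || !v4) — !v4 is true.
  19. (v9 || !v6 || !v7) — v9 is true.
  20. (!v6 || !v8 || !v3) — !v8 is true.
  21. (!v2) — !v2 is true.
  22. (!v8 || !v9) — !v8 is true.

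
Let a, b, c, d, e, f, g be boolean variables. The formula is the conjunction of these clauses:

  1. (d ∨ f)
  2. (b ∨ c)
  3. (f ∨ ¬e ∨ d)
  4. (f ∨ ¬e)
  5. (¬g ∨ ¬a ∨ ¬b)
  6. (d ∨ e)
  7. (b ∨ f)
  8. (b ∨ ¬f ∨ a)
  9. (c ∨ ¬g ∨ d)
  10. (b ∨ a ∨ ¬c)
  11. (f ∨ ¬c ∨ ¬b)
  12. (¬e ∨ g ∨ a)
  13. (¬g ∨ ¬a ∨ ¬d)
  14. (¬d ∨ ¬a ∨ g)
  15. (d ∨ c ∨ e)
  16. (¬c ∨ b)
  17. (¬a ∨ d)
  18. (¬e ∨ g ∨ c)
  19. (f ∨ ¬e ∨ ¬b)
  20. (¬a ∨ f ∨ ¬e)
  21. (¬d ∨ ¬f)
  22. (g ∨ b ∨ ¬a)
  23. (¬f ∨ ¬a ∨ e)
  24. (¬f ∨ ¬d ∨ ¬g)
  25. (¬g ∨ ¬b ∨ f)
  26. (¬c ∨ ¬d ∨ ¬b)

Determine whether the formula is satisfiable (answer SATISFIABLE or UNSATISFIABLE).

SATISFIABLE

Try a = False.
Try b = True.
Set c = True and propagate.
  then f is forced to True.
  then d is forced to False.
  then e is forced to True.
  then g is forced to True.
Every clause has at least one true literal under this assignment.
So a=False  b=True  c=True  d=False  e=True  f=True  g=True is a satisfying assignment.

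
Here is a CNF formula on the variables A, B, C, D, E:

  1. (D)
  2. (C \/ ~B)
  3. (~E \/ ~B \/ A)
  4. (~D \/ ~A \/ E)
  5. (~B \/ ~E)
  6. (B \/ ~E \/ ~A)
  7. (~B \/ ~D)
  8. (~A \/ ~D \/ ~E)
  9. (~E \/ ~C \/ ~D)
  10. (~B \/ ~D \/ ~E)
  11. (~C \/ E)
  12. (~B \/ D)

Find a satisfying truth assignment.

A = False, B = False, C = False, D = True, E = True

(D) is a unit clause, so D = True.
(~B) is a unit clause, so B = False.
A occurs only negated in the remaining clauses — set A = False.
Pure literal: C appears only negated; assign C = False.
E is now unconstrained; take E = True.
Check each clause:
  1. (D) — D is true.
  2. (~B \/ C) — ~B is true.
  3. (~B \/ ~E \/ A) — ~B is true.
  4. (E \/ ~A \/ ~D) — E is true.
  5. (~B \/ ~E) — ~B is true.
  6. (~E \/ B \/ ~A) — ~A is true.
  7. (~B \/ ~D) — ~B is true.
  8. (~D \/ ~E \/ ~A) — ~A is true.
  9. (~E \/ ~D \/ ~C) — ~C is true.
  10. (~E \/ ~D \/ ~B) — ~B is true.
  11. (~C \/ E) — ~C is true.
  12. (~B \/ D) — D is true.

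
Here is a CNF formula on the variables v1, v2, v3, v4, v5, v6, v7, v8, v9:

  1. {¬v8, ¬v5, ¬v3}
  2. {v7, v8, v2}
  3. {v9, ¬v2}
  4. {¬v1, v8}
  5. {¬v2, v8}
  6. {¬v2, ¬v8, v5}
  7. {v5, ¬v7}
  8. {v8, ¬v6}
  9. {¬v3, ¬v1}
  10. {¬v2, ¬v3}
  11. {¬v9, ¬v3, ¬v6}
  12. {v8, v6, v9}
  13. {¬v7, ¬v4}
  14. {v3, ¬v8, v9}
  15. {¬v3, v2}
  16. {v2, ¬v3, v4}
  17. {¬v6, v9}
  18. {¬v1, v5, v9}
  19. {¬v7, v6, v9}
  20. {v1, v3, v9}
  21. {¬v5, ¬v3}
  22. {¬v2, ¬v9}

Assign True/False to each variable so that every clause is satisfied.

v1 = True, v2 = False, v3 = False, v4 = True, v5 = True, v6 = False, v7 = False, v8 = True, v9 = True

Try v1 = True.
  then v8 is forced to True.
  then v3 is forced to False.
  then v9 is forced to True.
  then v2 is forced to False.
Try v4 = True.
  then v7 is forced to False.
v5, v6 are now unconstrained; take v5 = True, v6 = False.
Check each clause:
  1. {¬v8, ¬v5, ¬v3} — ¬v3 is true.
  2. {v8, v2, v7} — v8 is true.
  3. {v9, ¬v2} — v9 is true.
  4. {¬v1, v8} — v8 is true.
  5. {¬v2, v8} — v8 is true.
  6. {¬v2, v5, ¬v8} — v5 is true.
  7. {v5, ¬v7} — ¬v7 is true.
  8. {¬v6, v8} — v8 is true.
  9. {¬v1, ¬v3} — ¬v3 is true.
  10. {¬v3, ¬v2} — ¬v3 is true.
  11. {¬v6, ¬v9, ¬v3} — ¬v6 is true.
  12. {v8, v6, v9} — v8 is true.
  13. {¬v4, ¬v7} — ¬v7 is true.
  14. {v9, v3, ¬v8} — v9 is true.
  15. {v2, ¬v3} — ¬v3 is true.
  16. {¬v3, v2, v4} — v4 is true.
  17. {v9, ¬v6} — v9 is true.
  18. {¬v1, v5, v9} — v9 is true.
  19. {v6, v9, ¬v7} — ¬v7 is true.
  20. {v9, v1, v3} — v1 is true.
  21. {¬v3, ¬v5} — ¬v3 is true.
  22. {¬v9, ¬v2} — ¬v2 is true.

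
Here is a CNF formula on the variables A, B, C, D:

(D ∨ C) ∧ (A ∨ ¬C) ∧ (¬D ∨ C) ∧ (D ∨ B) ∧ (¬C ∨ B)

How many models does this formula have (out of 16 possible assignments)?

2

Satisfying assignments:
  A=1 B=1 C=1 D=0
  A=1 B=1 C=1 D=1
Count: 2.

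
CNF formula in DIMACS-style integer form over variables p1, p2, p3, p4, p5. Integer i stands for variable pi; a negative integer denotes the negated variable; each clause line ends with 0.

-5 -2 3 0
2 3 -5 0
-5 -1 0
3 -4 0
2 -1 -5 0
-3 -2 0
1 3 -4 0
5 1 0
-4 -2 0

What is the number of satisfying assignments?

6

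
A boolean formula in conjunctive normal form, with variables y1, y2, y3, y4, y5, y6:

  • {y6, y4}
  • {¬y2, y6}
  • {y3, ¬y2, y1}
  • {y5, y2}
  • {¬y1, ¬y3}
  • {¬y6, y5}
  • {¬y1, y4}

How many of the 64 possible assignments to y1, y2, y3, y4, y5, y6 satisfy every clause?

11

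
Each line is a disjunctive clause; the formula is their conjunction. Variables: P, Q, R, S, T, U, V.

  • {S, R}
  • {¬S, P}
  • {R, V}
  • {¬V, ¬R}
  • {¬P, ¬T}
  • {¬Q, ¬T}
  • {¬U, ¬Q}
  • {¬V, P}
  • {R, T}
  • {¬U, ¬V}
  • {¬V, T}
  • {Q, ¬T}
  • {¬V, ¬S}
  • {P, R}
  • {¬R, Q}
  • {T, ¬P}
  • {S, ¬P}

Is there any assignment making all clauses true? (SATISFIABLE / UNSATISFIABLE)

Pure literal: U appears only negated; assign U = False.
Branch on P: take P = False.
  then S is forced to False.
  then R is forced to True.
  then V is forced to False.
  then Q is forced to True.
  then T is forced to False.
So P = 0, Q = 1, R = 1, S = 0, T = 0, U = 0, V = 0 is a satisfying assignment.

SATISFIABLE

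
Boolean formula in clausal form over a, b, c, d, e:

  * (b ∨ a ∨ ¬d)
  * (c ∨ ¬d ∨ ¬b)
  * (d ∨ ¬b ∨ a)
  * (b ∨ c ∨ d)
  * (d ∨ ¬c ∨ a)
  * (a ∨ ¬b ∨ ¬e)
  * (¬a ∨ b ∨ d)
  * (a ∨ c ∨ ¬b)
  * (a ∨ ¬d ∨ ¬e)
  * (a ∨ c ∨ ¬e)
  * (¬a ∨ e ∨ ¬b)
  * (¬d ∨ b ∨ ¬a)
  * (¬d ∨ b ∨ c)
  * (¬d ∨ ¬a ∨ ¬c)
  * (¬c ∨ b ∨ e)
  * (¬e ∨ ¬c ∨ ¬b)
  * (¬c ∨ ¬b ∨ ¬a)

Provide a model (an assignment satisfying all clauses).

a=T, b=T, c=F, d=F, e=T

Branch on a: take a = True.
Try b = True.
  then e is forced to True.
  then c is forced to False.
  then d is forced to False.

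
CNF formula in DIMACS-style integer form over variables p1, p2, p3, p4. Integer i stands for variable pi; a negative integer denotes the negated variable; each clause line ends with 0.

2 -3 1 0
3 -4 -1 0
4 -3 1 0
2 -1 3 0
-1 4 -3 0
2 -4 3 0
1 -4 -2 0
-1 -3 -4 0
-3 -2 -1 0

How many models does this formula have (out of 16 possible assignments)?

3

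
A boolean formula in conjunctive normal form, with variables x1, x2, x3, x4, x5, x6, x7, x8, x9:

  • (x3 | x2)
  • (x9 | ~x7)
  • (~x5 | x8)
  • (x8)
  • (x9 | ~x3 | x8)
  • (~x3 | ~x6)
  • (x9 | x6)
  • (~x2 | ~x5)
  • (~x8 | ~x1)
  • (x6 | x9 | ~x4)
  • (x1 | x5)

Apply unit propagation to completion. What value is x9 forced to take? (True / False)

True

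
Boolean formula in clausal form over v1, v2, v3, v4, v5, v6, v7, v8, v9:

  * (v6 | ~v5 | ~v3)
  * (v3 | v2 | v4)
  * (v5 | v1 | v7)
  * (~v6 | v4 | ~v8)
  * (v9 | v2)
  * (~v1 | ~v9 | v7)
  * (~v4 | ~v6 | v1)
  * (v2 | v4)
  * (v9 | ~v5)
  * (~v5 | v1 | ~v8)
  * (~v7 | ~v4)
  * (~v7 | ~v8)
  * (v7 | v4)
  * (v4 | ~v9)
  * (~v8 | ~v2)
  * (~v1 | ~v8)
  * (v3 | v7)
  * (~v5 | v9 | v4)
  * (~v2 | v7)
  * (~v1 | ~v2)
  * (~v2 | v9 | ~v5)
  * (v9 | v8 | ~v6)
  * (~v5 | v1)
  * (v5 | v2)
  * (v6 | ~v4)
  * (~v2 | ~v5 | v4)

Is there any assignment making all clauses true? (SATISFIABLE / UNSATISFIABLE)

Set v1 = False and propagate.
  then v5 is forced to False.
  then v7 is forced to True.
  then v4 is forced to False.
  then v2 is forced to True.
  then v8 is forced to False.
  then v9 is forced to False.
  then v6 is forced to False.
v3 is now unconstrained; take v3 = False.
So v1 = False  v2 = True  v3 = False  v4 = False  v5 = False  v6 = False  v7 = True  v8 = False  v9 = False is a satisfying assignment.

SATISFIABLE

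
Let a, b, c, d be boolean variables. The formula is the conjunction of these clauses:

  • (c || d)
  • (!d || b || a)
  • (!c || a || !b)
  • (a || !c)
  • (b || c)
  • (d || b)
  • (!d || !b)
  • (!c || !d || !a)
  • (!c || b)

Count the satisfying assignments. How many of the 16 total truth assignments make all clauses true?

1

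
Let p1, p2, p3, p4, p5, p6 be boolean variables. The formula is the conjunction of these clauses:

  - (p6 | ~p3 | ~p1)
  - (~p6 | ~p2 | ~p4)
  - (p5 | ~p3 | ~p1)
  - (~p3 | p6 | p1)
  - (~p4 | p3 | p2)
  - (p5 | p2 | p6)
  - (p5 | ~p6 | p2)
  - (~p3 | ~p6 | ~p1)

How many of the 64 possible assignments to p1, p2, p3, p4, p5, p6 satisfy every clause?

Split on p6, then p3.
  p6=1, p3=1: remaining (p1,p2,p4,p5) ∈ {(0,0,0,1); (0,0,1,1); (0,1,0,0); (0,1,0,1)} — 4.
  p6=1, p3=0: p1 free; 3 ways for (p2,p4,p5) × 2^1 = 6.
  p6=0, p3=1: a clause becomes empty — 0.
  p6=0, p3=0: p1 free; 5 ways for (p2,p4,p5) × 2^1 = 10.
Total: 4 + 6 + 0 + 10 = 20.

20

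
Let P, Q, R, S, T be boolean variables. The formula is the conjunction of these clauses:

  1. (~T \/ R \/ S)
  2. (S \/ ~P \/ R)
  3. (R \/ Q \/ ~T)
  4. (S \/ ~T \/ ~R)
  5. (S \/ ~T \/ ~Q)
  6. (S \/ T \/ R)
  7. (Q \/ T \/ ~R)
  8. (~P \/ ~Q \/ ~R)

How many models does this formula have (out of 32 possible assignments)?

11

Split on R, then T.
  R=T, T=T: remaining (P,Q,S) ∈ {(F,F,T); (F,T,T); (T,F,T)} — 3.
  R=T, T=F: remaining (P,Q,S) ∈ {(F,T,F); (F,T,T)} — 2.
  R=F, T=T: remaining (P,Q,S) ∈ {(F,T,T); (T,T,T)} — 2.
  R=F, T=F: remaining (P,Q,S) ∈ {(F,F,T); (F,T,T); (T,F,T); (T,T,T)} — 4.
Total: 3 + 2 + 2 + 4 = 11.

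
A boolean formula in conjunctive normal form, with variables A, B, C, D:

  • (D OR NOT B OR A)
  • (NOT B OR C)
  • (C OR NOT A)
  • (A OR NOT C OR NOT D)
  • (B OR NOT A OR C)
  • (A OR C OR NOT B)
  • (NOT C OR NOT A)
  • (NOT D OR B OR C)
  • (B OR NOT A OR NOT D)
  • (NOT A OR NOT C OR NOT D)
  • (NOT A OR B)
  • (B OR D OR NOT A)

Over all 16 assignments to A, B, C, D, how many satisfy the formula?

2

Satisfying assignments:
  A=F B=F C=F D=F
  A=F B=F C=T D=F
That's 2 in total.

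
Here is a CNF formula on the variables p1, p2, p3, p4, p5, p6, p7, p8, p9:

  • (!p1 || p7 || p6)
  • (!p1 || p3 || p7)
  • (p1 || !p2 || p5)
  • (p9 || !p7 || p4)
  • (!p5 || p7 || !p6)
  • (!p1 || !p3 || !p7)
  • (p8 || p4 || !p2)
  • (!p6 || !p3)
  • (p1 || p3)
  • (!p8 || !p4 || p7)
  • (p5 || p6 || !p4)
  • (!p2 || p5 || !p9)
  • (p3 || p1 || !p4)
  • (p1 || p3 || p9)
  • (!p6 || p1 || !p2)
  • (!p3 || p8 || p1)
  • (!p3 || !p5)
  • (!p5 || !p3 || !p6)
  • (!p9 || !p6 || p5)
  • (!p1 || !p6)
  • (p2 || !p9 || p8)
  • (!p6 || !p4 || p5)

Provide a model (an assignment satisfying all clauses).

p1 = 1  p2 = 0  p3 = 0  p4 = 1  p5 = 1  p6 = 0  p7 = 1  p8 = 1  p9 = 1

Check each clause:
  1. (p6 || !p1 || p7) — p7 is true.
  2. (!p1 || p3 || p7) — p7 is true.
  3. (!p2 || p5 || p1) — p1 is true.
  4. (p9 || !p7 || p4) — p4 is true.
  5. (!p6 || p7 || !p5) — !p6 is true.
  6. (!p7 || !p3 || !p1) — !p3 is true.
  7. (!p2 || p8 || p4) — p8 is true.
  8. (!p6 || !p3) — !p6 is true.
  9. (p3 || p1) — p1 is true.
  10. (!p4 || !p8 || p7) — p7 is true.
  11. (p5 || !p4 || p6) — p5 is true.
  12. (p5 || !p2 || !p9) — p5 is true.
  13. (!p4 || p3 || p1) — p1 is true.
  14. (p3 || p9 || p1) — p1 is true.
  15. (p1 || !p6 || !p2) — p1 is true.
  16. (p8 || p1 || !p3) — p8 is true.
  17. (!p5 || !p3) — !p3 is true.
  18. (!p6 || !p5 || !p3) — !p6 is true.
  19. (p5 || !p6 || !p9) — !p6 is true.
  20. (!p6 || !p1) — !p6 is true.
  21. (!p9 || p8 || p2) — p8 is true.
  22. (p5 || !p4 || !p6) — !p6 is true.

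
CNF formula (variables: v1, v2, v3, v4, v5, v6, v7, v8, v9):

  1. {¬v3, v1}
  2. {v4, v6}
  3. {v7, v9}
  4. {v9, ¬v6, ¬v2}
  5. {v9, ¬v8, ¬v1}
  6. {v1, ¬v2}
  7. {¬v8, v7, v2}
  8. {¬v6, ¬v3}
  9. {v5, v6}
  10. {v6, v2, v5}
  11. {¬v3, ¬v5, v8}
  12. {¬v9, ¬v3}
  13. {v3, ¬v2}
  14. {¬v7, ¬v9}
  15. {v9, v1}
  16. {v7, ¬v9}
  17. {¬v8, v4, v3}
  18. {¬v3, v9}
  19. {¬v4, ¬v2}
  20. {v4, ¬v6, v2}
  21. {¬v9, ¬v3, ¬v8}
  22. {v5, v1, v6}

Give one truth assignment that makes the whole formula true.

v1 = T, v2 = F, v3 = F, v4 = T, v5 = T, v6 = T, v7 = T, v8 = F, v9 = F

Set v1 = True and propagate.
The remaining clauses are satisfied by v2 = False, v3 = False, v4 = True, v5 = True, v6 = True, v7 = True, v8 = False, v9 = False.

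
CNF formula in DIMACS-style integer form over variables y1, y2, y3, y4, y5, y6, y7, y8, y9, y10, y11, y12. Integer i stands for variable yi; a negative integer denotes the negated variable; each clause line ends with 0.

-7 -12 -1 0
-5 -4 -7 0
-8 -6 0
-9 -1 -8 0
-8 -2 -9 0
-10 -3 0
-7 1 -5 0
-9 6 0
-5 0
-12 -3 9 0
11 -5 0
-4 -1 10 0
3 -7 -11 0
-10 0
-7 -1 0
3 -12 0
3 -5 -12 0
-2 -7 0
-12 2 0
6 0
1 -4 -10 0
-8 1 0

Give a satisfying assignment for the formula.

y1 = False  y2 = False  y3 = False  y4 = False  y5 = False  y6 = True  y7 = False  y8 = False  y9 = True  y10 = False  y11 = False  y12 = False

Check each clause:
  1. (NOT y1 OR NOT y7 OR NOT y12) — NOT y7 is true.
  2. (NOT y4 OR NOT y7 OR NOT y5) — NOT y7 is true.
  3. (NOT y6 OR NOT y8) — NOT y8 is true.
  4. (NOT y8 OR NOT y1 OR NOT y9) — NOT y8 is true.
  5. (NOT y2 OR NOT y9 OR NOT y8) — NOT y8 is true.
  6. (NOT y10 OR NOT y3) — NOT y3 is true.
  7. (NOT y5 OR NOT y7 OR y1) — NOT y5 is true.
  8. (NOT y9 OR y6) — y6 is true.
  9. (NOT y5) — NOT y5 is true.
  10. (NOT y3 OR NOT y12 OR y9) — y9 is true.
  11. (y11 OR NOT y5) — NOT y5 is true.
  12. (NOT y1 OR NOT y4 OR y10) — NOT y4 is true.
  13. (y3 OR NOT y11 OR NOT y7) — NOT y7 is true.
  14. (NOT y10) — NOT y10 is true.
  15. (NOT y1 OR NOT y7) — NOT y7 is true.
  16. (y3 OR NOT y12) — NOT y12 is true.
  17. (NOT y12 OR NOT y5 OR y3) — NOT y12 is true.
  18. (NOT y2 OR NOT y7) — NOT y7 is true.
  19. (y2 OR NOT y12) — NOT y12 is true.
  20. (y6) — y6 is true.
  21. (NOT y4 OR NOT y10 OR y1) — NOT y4 is true.
  22. (NOT y8 OR y1) — NOT y8 is true.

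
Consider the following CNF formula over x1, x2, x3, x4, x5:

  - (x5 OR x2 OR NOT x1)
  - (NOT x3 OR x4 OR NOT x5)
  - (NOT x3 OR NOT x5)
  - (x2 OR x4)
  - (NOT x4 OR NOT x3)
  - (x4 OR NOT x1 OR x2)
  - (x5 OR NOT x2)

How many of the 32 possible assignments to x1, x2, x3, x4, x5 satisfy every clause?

7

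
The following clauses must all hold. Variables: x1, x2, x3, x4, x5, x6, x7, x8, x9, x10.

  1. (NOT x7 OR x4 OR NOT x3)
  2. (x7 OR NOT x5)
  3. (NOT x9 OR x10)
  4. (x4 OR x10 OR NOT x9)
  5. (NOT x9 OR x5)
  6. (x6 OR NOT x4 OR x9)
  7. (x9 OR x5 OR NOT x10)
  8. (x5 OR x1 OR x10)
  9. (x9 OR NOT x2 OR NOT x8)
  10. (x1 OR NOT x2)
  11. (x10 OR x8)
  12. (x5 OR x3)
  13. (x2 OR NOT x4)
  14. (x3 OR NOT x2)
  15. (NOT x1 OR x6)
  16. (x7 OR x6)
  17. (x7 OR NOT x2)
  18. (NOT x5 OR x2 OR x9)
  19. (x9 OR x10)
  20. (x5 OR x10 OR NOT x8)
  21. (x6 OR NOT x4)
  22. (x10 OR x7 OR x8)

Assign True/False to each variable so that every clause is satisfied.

x1=T  x2=T  x3=T  x4=T  x5=T  x6=T  x7=T  x8=T  x9=T  x10=T

x6 occurs only positively in the remaining clauses — set x6 = True.
Try x1 = True.
The remaining clauses are satisfied by x2 = True, x3 = True, x4 = True, x5 = True, x7 = True, x8 = True, x9 = True, x10 = True.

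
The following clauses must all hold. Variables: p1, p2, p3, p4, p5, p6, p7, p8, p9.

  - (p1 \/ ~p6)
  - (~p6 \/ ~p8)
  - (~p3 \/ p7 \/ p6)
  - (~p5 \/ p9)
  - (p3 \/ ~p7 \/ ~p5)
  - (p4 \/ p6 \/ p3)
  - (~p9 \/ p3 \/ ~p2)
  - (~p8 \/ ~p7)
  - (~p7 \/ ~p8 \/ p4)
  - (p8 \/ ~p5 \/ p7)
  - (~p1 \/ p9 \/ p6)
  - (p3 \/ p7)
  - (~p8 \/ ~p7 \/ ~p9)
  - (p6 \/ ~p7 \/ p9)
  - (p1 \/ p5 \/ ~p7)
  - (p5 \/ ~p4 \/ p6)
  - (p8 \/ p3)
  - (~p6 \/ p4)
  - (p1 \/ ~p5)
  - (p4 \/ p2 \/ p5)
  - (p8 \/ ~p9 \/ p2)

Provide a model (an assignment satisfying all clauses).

Branch on p1: take p1 = True.
Branch on p2: take p2 = True.
Branch on p3: take p3 = True.
For the remaining variables, p4 = False, p5 = False, p6 = False, p7 = True, p8 = False, p9 = True works.

p1=T, p2=T, p3=T, p4=F, p5=F, p6=F, p7=T, p8=F, p9=T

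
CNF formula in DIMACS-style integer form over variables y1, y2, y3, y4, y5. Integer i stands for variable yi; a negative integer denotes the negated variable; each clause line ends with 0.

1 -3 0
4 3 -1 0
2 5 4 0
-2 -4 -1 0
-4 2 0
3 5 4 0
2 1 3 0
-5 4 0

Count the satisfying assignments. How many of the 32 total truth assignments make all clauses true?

Satisfying assignments:
  y1=0 y2=1 y3=0 y4=1 y5=0
  y1=0 y2=1 y3=0 y4=1 y5=1
  y1=1 y2=1 y3=1 y4=0 y5=0
That's 3 in total.

3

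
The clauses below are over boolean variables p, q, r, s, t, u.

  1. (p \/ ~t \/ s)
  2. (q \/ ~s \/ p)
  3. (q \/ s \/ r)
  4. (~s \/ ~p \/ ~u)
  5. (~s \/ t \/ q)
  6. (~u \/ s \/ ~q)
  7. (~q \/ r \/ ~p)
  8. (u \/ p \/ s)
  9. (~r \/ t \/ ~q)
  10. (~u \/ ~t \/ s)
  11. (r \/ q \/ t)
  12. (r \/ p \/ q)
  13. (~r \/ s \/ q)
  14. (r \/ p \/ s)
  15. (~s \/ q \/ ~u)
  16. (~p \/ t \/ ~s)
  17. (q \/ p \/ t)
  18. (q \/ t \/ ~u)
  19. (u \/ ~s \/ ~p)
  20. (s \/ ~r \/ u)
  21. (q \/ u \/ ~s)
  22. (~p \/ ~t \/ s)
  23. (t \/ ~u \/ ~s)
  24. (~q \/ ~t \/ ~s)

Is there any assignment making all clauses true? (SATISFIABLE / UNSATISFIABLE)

SATISFIABLE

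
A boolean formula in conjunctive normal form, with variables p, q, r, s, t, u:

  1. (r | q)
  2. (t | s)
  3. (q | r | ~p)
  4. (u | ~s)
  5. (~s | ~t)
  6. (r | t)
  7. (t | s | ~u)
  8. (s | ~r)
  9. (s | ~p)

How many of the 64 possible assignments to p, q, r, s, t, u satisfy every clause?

The models are:
  p=F q=F r=T s=T t=F u=T
  p=F q=T r=F s=F t=T u=F
  p=F q=T r=F s=F t=T u=T
  p=F q=T r=T s=T t=F u=T
  p=T q=F r=T s=T t=F u=T
  p=T q=T r=T s=T t=F u=T
That's 6 in total.

6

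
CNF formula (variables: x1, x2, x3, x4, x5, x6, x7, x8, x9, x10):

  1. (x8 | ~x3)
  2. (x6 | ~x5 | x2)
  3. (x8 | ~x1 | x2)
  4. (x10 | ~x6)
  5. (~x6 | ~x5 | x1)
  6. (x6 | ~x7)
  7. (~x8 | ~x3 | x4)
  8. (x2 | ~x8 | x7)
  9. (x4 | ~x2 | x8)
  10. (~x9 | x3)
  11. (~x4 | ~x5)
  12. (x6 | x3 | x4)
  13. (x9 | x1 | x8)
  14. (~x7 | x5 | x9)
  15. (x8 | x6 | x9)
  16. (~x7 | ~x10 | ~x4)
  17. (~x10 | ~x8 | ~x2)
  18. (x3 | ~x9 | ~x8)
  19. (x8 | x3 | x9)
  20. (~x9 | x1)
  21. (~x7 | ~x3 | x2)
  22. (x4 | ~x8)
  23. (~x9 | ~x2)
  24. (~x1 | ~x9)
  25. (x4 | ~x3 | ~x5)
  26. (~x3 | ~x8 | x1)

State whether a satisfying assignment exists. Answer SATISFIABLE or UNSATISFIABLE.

Branch on x1: take x1 = True.
  then x9 is forced to False.
For the remaining variables, x2 = True, x3 = False, x4 = True, x5 = False, x6 = False, x7 = False, x8 = True, x10 = False works.
So x1=T, x2=T, x3=F, x4=T, x5=F, x6=F, x7=F, x8=T, x9=F, x10=F is a satisfying assignment.

SATISFIABLE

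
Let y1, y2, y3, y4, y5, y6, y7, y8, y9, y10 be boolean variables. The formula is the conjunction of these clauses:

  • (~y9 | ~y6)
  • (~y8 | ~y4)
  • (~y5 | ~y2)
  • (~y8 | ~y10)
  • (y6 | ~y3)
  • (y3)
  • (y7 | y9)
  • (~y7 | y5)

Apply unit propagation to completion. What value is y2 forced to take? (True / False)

False

(y3) is a unit clause: y3 = True.
From (~y3 | y6) and y3 = True: y6 = True.
(~y6 | ~y9) with y6 = True leaves only ~y9, so y9 = False.
(y9 | y7) with y9 = False leaves only y7, so y7 = True.
From (y5 | ~y7) and y7 = True: y5 = True.
In (~y5 | ~y2), ~y5 is now false; ~y2 must hold, so y2 = False.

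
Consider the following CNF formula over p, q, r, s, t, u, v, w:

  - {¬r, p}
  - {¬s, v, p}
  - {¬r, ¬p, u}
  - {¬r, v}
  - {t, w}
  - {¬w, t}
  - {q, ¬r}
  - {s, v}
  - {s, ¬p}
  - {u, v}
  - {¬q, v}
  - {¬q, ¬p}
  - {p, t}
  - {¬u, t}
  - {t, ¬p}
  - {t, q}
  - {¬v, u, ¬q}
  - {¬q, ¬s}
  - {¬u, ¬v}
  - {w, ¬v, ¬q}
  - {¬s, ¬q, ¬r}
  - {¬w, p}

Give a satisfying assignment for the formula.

p=F, q=F, r=F, s=T, t=T, u=F, v=T, w=F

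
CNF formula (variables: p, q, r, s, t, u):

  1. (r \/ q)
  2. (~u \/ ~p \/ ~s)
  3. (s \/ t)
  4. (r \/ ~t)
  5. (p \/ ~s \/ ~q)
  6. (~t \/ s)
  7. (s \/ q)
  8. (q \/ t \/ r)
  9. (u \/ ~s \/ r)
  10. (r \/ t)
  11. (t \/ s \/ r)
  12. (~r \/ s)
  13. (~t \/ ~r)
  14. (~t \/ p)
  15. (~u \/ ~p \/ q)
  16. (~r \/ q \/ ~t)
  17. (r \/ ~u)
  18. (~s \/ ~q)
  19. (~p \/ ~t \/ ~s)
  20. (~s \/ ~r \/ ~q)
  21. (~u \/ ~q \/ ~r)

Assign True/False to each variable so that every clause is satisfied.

Set p = False and propagate.
  then t is forced to False.
  then s is forced to True.
  then q is forced to False.
  then r is forced to True.
u is now unconstrained; take u = False.
Every clause has at least one true literal under this assignment.

p=F  q=F  r=T  s=T  t=F  u=F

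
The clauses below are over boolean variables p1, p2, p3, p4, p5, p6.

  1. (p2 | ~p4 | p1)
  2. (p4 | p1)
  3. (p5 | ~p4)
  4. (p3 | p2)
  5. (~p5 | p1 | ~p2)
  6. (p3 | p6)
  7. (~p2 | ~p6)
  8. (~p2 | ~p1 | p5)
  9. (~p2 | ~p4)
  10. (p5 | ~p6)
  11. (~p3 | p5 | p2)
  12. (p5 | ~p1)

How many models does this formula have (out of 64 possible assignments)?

Satisfying assignments:
  p1=T p2=F p3=T p4=F p5=T p6=F
  p1=T p2=F p3=T p4=F p5=T p6=T
  p1=T p2=F p3=T p4=T p5=T p6=F
  p1=T p2=F p3=T p4=T p5=T p6=T
  p1=T p2=T p3=T p4=F p5=T p6=F
Count: 5.

5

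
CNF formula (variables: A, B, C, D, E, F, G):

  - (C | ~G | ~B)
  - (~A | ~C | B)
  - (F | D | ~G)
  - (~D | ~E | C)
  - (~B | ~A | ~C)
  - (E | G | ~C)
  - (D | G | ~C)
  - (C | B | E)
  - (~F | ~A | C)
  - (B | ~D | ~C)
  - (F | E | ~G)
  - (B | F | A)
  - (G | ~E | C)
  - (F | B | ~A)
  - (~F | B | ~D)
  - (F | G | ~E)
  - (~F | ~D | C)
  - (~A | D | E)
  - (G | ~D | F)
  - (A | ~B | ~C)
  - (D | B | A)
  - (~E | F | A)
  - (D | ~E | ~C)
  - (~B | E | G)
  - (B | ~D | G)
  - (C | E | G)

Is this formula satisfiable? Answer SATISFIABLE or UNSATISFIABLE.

UNSATISFIABLE

C = True:
  B = True:
    propagation gives A=False; an empty clause results — contradiction.
  B = False:
    propagation gives A=False, D=False; an empty clause results — contradiction.
C = False:
  F = True:
    propagation gives A=False, D=False, B=True, G=False; an empty clause results — contradiction.
  F = False:
    E = True:
      propagation gives D=False, G=False; contradiction.
    E = False:
      propagation gives B=True, G=False; contradiction.
Every branch closes, so no satisfying assignment exists.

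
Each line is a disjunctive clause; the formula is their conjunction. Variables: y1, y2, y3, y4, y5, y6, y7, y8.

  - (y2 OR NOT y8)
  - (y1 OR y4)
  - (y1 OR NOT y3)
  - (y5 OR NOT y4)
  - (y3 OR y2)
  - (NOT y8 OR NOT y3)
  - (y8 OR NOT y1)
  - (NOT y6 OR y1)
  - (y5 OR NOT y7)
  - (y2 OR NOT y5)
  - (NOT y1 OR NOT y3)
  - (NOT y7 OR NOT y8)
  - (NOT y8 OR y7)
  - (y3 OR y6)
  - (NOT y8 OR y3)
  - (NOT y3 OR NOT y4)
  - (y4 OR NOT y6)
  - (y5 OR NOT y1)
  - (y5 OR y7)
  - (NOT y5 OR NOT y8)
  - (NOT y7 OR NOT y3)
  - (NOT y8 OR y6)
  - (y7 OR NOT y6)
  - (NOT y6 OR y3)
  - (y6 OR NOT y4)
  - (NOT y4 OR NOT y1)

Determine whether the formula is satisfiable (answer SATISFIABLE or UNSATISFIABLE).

y3 = True:
  propagation gives y1=True; an empty clause results — contradiction.
y3 = False:
  propagation gives y2=True, y6=True; an empty clause results — contradiction.
Every branch closes, so no satisfying assignment exists.

UNSATISFIABLE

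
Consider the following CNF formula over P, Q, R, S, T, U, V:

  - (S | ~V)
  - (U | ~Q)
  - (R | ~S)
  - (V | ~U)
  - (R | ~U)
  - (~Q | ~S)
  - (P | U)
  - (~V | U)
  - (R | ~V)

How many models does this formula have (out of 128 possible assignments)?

Case analysis on U and V:
  U=1, V=1: remaining (P,Q,R,S,T) ∈ {(0,0,1,1,0); (0,0,1,1,1); (1,0,1,1,0); (1,0,1,1,1)} — 4.
  U=1, V=0: a clause becomes empty — 0.
  U=0, V=1: a clause becomes empty — 0.
  U=0, V=0: T free; 3 ways for (P,Q,R,S) × 2^1 = 6.
Total: 4 + 0 + 0 + 6 = 10.

10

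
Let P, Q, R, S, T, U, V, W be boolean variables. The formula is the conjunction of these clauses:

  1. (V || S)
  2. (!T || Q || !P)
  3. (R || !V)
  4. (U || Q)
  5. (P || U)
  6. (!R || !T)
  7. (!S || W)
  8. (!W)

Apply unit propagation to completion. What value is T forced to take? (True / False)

False

(!W) is a unit clause: W = False.
From (W || !S) and W = False: S = False.
(V || S) with S = False leaves only V, so V = True.
(R || !V) with V = True leaves only R, so R = True.
(!T || !R) with R = True leaves only !T, so T = False.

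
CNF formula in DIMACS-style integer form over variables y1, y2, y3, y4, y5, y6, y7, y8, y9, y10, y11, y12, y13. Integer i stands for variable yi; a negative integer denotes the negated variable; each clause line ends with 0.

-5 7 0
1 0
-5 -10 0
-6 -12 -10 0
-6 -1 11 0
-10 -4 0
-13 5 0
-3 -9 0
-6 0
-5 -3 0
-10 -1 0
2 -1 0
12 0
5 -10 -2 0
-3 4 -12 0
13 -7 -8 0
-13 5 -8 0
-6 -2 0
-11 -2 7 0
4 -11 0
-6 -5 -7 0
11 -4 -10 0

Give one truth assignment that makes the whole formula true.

y1 = True  y2 = True  y3 = False  y4 = True  y5 = True  y6 = False  y7 = True  y8 = False  y9 = False  y10 = False  y11 = True  y12 = True  y13 = True

The clause (y1) is unit: y1 must be True.
The clause (NOT y6) is unit: y6 must be False.
Unit propagation: (NOT y10) forces y10 = False.
(y2) is a unit clause, so y2 = True.
(y12) is a unit clause, so y12 = True.
y3 occurs only negated in the remaining clauses — set y3 = False.
y4 occurs only positively in the remaining clauses — set y4 = True.
Branch on y5: take y5 = True.
  then y7 is forced to True.
Try y8 = False.
y9, y11, y13 are now unconstrained; take y9 = False, y11 = True, y13 = True.
Every clause has at least one true literal under this assignment.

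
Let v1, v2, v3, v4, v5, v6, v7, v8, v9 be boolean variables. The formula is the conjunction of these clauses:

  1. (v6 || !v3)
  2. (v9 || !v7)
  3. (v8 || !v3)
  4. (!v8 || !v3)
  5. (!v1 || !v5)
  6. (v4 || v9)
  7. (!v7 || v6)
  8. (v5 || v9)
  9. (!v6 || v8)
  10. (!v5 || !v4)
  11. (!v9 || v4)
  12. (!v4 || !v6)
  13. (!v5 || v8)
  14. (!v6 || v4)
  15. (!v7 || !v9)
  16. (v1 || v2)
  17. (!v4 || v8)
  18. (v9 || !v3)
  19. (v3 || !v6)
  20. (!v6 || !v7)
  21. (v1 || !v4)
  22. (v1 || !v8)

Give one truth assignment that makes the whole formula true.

v1=True, v2=True, v3=False, v4=True, v5=False, v6=False, v7=False, v8=True, v9=True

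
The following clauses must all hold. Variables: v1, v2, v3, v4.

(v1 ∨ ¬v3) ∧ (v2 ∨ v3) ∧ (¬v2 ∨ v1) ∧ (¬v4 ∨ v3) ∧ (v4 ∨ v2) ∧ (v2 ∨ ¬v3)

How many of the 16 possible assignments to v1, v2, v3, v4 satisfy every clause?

3

Satisfying assignments:
  v1=1 v2=1 v3=0 v4=0
  v1=1 v2=1 v3=1 v4=0
  v1=1 v2=1 v3=1 v4=1
That's 3 in total.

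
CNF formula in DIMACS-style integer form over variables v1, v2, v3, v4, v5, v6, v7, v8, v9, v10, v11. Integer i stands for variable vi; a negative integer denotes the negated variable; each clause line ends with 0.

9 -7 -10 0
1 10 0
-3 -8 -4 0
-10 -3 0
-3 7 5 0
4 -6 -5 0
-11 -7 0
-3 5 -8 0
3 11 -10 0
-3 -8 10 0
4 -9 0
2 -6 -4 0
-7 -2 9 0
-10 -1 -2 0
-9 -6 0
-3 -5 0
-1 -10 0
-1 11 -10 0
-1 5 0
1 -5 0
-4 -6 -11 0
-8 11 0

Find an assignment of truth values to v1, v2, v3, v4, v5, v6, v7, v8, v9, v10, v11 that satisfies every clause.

v1=True, v2=False, v3=False, v4=False, v5=True, v6=False, v7=True, v8=False, v9=False, v10=False, v11=False

Check each clause:
  1. (v9 || !v7 || !v10) — !v10 is true.
  2. (v1 || v10) — v1 is true.
  3. (!v3 || !v4 || !v8) — !v8 is true.
  4. (!v10 || !v3) — !v3 is true.
  5. (v5 || !v3 || v7) — v5 is true.
  6. (!v5 || !v6 || v4) — !v6 is true.
  7. (!v11 || !v7) — !v11 is true.
  8. (v5 || !v3 || !v8) — !v8 is true.
  9. (v3 || !v10 || v11) — !v10 is true.
  10. (!v8 || v10 || !v3) — !v8 is true.
  11. (v4 || !v9) — !v9 is true.
  12. (v2 || !v4 || !v6) — !v6 is true.
  13. (!v7 || !v2 || v9) — !v2 is true.
  14. (!v1 || !v2 || !v10) — !v10 is true.
  15. (!v6 || !v9) — !v6 is true.
  16. (!v5 || !v3) — !v3 is true.
  17. (!v1 || !v10) — !v10 is true.
  18. (v11 || !v1 || !v10) — !v10 is true.
  19. (v5 || !v1) — v5 is true.
  20. (!v5 || v1) — v1 is true.
  21. (!v4 || !v11 || !v6) — !v6 is true.
  22. (v11 || !v8) — !v8 is true.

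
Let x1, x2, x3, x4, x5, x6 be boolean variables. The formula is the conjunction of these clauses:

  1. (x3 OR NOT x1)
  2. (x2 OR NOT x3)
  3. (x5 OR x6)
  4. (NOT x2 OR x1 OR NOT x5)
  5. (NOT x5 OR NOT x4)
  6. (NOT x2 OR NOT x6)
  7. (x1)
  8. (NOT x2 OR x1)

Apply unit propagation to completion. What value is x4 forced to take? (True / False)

False

(x1) is a unit clause: x1 = True.
(NOT x1 OR x3) with x1 = True leaves only x3, so x3 = True.
From (x2 OR NOT x3) and x3 = True: x2 = True.
(NOT x6 OR NOT x2): since x2 = True, the clause reduces to (NOT x6). x6 = False.
From (x5 OR x6) and x6 = False: x5 = True.
(NOT x5 OR NOT x4) with x5 = True leaves only NOT x4, so x4 = False.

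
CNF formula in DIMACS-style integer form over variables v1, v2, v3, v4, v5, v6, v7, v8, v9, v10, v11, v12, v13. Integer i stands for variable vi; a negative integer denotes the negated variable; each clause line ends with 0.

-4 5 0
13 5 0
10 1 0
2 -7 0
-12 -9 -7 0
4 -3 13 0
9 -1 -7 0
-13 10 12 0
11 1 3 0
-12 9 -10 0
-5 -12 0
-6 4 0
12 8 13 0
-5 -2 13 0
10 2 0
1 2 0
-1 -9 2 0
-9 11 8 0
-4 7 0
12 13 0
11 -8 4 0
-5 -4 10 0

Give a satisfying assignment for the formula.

v1=F, v2=T, v3=F, v4=T, v5=T, v6=F, v7=T, v8=F, v9=F, v10=T, v11=T, v12=F, v13=T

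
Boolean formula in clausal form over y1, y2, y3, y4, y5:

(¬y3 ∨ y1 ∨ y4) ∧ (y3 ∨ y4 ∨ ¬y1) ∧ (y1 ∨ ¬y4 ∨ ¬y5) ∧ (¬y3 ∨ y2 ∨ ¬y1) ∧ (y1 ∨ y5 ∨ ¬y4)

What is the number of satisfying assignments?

12

Case analysis on y1 and y4:
  y1=1, y4=1: y5 free; 3 ways for (y2,y3) × 2^1 = 6.
  y1=1, y4=0: remaining (y2,y3,y5) ∈ {(1,1,0); (1,1,1)} — 2.
  y1=0, y4=1: a clause becomes empty — 0.
  y1=0, y4=0: remaining (y2,y3,y5) ∈ {(0,0,0); (0,0,1); (1,0,0); (1,0,1)} — 4.
Total: 6 + 2 + 0 + 4 = 12.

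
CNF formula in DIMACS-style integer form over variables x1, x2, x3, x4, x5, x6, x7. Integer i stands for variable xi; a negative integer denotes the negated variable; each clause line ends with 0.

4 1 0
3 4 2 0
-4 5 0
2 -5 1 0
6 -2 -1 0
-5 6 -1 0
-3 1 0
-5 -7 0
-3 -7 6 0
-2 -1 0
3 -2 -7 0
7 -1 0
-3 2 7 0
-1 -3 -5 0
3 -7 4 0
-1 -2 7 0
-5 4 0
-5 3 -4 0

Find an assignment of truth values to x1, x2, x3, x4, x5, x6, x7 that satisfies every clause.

x1 = 1  x2 = 0  x3 = 1  x4 = 0  x5 = 0  x6 = 1  x7 = 1

Pure literal: x6 appears only positively; assign x6 = True.
Branch on x1: take x1 = True.
  then x2 is forced to False.
  then x7 is forced to True.
  then x5 is forced to False.
  then x4 is forced to False.
  then x3 is forced to True.
Every clause has at least one true literal under this assignment.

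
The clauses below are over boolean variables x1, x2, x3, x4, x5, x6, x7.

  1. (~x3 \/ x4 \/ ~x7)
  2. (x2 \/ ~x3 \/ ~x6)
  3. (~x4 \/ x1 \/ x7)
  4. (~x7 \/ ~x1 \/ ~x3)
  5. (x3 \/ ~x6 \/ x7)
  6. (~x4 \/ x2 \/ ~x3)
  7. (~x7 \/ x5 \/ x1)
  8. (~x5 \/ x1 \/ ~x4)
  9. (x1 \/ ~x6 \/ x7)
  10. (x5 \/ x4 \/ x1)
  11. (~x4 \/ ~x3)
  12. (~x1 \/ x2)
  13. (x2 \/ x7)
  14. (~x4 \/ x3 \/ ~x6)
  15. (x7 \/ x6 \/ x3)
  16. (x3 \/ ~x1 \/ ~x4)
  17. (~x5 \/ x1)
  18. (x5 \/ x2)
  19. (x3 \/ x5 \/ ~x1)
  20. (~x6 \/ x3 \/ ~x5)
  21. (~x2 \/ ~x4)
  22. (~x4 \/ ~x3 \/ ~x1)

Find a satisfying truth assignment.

x1 = 1, x2 = 1, x3 = 1, x4 = 0, x5 = 1, x6 = 1, x7 = 0

Try x1 = True.
  then x2 is forced to True.
  then x4 is forced to False.
Branch on x3: take x3 = True.
  then x7 is forced to False.
x5, x6 are now unconstrained; take x5 = True, x6 = True.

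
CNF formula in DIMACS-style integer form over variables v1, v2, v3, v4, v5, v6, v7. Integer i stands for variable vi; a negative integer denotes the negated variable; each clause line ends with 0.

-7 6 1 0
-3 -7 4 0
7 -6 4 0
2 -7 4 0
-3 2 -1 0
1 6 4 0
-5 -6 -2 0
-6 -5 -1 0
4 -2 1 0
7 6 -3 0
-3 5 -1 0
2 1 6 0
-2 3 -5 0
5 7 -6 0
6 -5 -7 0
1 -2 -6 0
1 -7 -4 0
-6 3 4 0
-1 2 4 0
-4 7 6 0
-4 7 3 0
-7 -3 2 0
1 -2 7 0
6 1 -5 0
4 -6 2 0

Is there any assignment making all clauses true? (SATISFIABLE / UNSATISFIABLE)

SATISFIABLE

Set v1 = True and propagate.
Try v2 = True.
Set v3 = False and propagate.
  then v5 is forced to False.
The remaining clauses are satisfied by v4 = True, v6 = False, v7 = True.
Every clause has at least one true literal under this assignment.
So v1=T, v2=T, v3=F, v4=T, v5=F, v6=F, v7=T is a satisfying assignment.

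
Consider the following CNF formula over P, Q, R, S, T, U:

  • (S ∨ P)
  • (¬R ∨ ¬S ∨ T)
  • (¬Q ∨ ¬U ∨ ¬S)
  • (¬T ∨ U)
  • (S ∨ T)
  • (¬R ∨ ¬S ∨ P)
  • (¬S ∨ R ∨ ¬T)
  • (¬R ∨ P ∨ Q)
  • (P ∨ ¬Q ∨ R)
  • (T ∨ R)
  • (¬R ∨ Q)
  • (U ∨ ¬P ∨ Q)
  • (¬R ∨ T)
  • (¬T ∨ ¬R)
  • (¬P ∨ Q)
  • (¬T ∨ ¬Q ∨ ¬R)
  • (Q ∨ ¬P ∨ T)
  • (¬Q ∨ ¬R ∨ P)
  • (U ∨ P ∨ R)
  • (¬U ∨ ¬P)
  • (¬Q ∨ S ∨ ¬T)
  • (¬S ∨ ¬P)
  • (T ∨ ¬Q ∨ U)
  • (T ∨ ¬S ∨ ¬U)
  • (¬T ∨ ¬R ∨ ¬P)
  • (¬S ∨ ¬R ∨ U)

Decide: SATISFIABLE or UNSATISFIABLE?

R = True:
  propagation gives Q=True, T=True; an empty clause results — contradiction.
R = False:
  propagation gives T=True, U=True, S=False, P=True; an empty clause results — contradiction.
Every branch closes, so no satisfying assignment exists.

UNSATISFIABLE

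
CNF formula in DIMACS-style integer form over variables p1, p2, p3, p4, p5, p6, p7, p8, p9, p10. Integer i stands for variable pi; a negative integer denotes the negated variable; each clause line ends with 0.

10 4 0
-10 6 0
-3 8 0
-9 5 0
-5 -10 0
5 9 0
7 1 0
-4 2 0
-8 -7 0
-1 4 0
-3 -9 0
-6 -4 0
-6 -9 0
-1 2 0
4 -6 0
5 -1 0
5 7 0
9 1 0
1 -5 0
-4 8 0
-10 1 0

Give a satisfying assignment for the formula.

p2 occurs only positively in the remaining clauses — set p2 = True.
Set p1 = True and propagate.
  then p4 is forced to True.
  then p6 is forced to False.
  then p10 is forced to False.
  then p5 is forced to True.
  then p8 is forced to True.
  then p7 is forced to False.
Branch on p3: take p3 = True.
  then p9 is forced to False.
Every clause has at least one true literal under this assignment.
Check each clause:
  1. {p10, p4} — p4 is true.
  2. {p6, ¬p10} — ¬p10 is true.
  3. {¬p3, p8} — p8 is true.
  4. {p5, ¬p9} — p5 is true.
  5. {¬p5, ¬p10} — ¬p10 is true.
  6. {p5, p9} — p5 is true.
  7. {p1, p7} — p1 is true.
  8. {¬p4, p2} — p2 is true.
  9. {¬p7, ¬p8} — ¬p7 is true.
  10. {¬p1, p4} — p4 is true.
  11. {¬p9, ¬p3} — ¬p9 is true.
  12. {¬p6, ¬p4} — ¬p6 is true.
  13. {¬p6, ¬p9} — ¬p6 is true.
  14. {¬p1, p2} — p2 is true.
  15. {¬p6, p4} — ¬p6 is true.
  16. {¬p1, p5} — p5 is true.
  17. {p7, p5} — p5 is true.
  18. {p9, p1} — p1 is true.
  19. {p1, ¬p5} — p1 is true.
  20. {¬p4, p8} — p8 is true.
  21. {p1, ¬p10} — p1 is true.

p1=True  p2=True  p3=True  p4=True  p5=True  p6=False  p7=False  p8=True  p9=False  p10=False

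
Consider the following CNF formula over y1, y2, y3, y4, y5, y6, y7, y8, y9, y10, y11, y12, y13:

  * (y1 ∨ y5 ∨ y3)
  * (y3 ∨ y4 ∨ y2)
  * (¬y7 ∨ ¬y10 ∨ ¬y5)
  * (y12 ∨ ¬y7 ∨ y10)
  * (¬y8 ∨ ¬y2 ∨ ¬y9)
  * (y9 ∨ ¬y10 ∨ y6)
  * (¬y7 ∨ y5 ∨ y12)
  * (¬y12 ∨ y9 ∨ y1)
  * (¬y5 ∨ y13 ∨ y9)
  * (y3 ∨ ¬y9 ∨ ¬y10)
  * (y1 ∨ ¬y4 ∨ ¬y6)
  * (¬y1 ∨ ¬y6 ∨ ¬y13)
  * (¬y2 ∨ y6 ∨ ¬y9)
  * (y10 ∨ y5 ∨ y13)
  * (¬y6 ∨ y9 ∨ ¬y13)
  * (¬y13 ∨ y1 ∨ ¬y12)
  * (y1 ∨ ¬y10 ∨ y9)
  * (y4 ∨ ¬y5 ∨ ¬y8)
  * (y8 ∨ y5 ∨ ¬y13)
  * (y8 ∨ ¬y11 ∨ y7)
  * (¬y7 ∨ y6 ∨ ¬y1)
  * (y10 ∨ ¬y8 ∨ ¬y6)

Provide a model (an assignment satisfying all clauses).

y1 = 1  y2 = 0  y3 = 1  y4 = 1  y5 = 0  y6 = 1  y7 = 1  y8 = 0  y9 = 0  y10 = 1  y11 = 0  y12 = 1  y13 = 0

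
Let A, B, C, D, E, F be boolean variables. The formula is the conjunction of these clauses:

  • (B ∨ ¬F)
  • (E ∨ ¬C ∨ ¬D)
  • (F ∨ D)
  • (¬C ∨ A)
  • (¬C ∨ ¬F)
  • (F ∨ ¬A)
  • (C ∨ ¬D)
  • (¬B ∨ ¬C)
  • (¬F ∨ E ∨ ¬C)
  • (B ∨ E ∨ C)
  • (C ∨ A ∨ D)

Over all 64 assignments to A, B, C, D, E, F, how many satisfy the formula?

The models are:
  A=1 B=1 C=0 D=0 E=0 F=1
  A=1 B=1 C=0 D=0 E=1 F=1
Count: 2.

2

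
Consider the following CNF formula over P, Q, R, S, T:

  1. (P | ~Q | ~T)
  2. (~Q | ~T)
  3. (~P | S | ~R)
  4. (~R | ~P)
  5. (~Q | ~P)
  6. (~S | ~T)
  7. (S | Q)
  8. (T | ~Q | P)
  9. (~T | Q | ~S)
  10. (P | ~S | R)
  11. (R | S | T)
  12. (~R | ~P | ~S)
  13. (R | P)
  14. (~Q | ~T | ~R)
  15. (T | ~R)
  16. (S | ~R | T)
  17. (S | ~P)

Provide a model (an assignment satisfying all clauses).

P=True, Q=False, R=False, S=True, T=False

Branch on P: take P = True.
  then R is forced to False.
  then Q is forced to False.
  then S is forced to True.
  then T is forced to False.
Every clause has at least one true literal under this assignment.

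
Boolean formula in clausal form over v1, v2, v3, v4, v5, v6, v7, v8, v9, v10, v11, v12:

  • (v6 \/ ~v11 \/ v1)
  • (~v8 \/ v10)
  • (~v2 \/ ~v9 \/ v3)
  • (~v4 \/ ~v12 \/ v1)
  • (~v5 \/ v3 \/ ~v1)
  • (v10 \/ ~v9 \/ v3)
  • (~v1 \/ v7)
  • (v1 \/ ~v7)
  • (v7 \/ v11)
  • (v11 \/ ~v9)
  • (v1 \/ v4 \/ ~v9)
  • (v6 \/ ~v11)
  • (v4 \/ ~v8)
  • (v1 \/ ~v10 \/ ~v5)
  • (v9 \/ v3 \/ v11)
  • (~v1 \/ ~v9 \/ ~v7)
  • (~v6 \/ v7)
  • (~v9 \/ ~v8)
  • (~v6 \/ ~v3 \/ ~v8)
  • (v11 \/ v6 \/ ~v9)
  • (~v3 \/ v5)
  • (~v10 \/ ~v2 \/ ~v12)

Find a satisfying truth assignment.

v1=T, v2=F, v3=F, v4=F, v5=F, v6=T, v7=T, v8=F, v9=F, v10=F, v11=T, v12=F

v2 occurs only negated in the remaining clauses — set v2 = False.
v8 occurs only negated in the remaining clauses — set v8 = False.
Branch on v1: take v1 = True.
  then v7 is forced to True.
  then v9 is forced to False.
Set v3 = False and propagate.
  then v5 is forced to False.
  then v11 is forced to True.
  then v6 is forced to True.
v4, v10, v12 are now unconstrained; take v4 = False, v10 = False, v12 = False.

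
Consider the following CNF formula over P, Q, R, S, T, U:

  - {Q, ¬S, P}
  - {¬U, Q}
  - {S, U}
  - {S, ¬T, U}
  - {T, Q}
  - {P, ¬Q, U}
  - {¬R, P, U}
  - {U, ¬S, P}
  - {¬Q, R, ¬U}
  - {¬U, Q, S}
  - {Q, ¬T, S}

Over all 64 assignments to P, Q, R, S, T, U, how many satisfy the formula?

Split on U, then Q.
  U=T, Q=T: forces R=T; P, S, T free → 2^3 = 8.
  U=T, Q=F: a clause becomes empty — 0.
  U=F, Q=T: remaining (P,R,S,T) ∈ {(T,F,T,F); (T,F,T,T); (T,T,T,F); (T,T,T,T)} — 4.
  U=F, Q=F: remaining (P,R,S,T) ∈ {(T,F,T,T); (T,T,T,T)} — 2.
Total: 8 + 0 + 4 + 2 = 14.

14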